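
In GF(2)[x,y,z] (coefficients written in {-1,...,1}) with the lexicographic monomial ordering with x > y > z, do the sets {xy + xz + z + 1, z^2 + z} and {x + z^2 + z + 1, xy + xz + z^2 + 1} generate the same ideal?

No, the ideals differ.

Two ideals are equal iff their reduced Gröbner bases coincide (the reduced basis is unique for a fixed ordering).
Buchberger on the first generating set:
f_1 = xy + xz + z + 1, LT = xy.
f_2 = z^2 + z, LT = z^2.

The S-polynomials (S(f_1,f_2)) all reduce to 0 modulo the current basis, so we have a Gröbner basis.
Inter-reduce: drop elements whose leading term is divisible by another's, tail-reduce, and make monic.
Reduced Gröbner basis: {xy + xz + z + 1, z^2 + z}.

Buchberger on the second generating set:
h_1 = x + z^2 + z + 1, LT = x.
h_2 = xy + xz + z^2 + 1, LT = xy.

S(h_1,h_2): lcm = xy. S = xz + yz^2 + yz + y + z^2 + 1.
  reduce S modulo (h_1, h_2):
  remainder yz^2 + yz + y + z^3 + z + 1 ≠ 0; add k_3 = yz^2 + yz + y + z^3 + z + 1 to the basis.

The other S-polynomials (S(h_1,k_3), S(h_2,k_3)) all reduce to 0 modulo the current basis, so we have a Gröbner basis.
Inter-reduce: drop elements whose leading term is divisible by another's, tail-reduce, and make monic.
Reduced Gröbner basis: {x + z^2 + z + 1, yz^2 + yz + y + z^3 + z + 1}.

The bases are distinct; the ideals are different.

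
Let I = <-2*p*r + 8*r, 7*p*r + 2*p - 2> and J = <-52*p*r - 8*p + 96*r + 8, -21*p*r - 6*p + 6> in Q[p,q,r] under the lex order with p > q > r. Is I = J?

Two ideals are equal iff their reduced Gröbner bases coincide (the reduced basis is unique for a fixed ordering).
Buchberger on the first generating set:
f_1 = -2*p*r + 8*r, LT = p*r.
f_2 = 7*p*r + 2*p - 2, LT = p*r.

S(f_1,f_2): lcm = p*r. S = -2/7*p - 4*r + 2/7.
  reduce S modulo (f_1, f_2):
  remainder -2/7*p - 4*r + 2/7 ≠ 0; add g_3 = -2/7*p - 4*r + 2/7 to the basis.

S(f_1,g_3): lcm = p*r. S = -14*r**2 - 3*r.
  reduce S modulo (f_1, f_2, g_3):
  remainder -14*r**2 - 3*r ≠ 0; add g_4 = -14*r**2 - 3*r to the basis.

The other S-polynomials (S(f_2,g_3), S(f_1,g_4), S(f_2,g_4), S(g_3,g_4)) all reduce to 0 modulo the current basis, so we have a Gröbner basis.
Inter-reduce: drop elements whose leading term is divisible by another's, tail-reduce, and make monic.
Reduced Gröbner basis: {p + 14*r - 1, r**2 + 3/14*r}.

Buchberger on the second generating set:
h_1 = -52*p*r - 8*p + 96*r + 8, LT = p*r.
h_2 = -21*p*r - 6*p + 6, LT = p*r.

S(h_1,h_2): lcm = p*r. S = -12/91*p - 24/13*r + 12/91.
  reduce S modulo (h_1, h_2):
  remainder -12/91*p - 24/13*r + 12/91 ≠ 0; add k_3 = -12/91*p - 24/13*r + 12/91 to the basis.

S(h_1,k_3): lcm = p*r. S = 2/13*p - 14*r**2 - 11/13*r - 2/13.
  reduce S modulo (h_1, h_2, k_3):
  remainder -14*r**2 - 3*r ≠ 0; add k_4 = -14*r**2 - 3*r to the basis.

The other S-polynomials (S(h_2,k_3), S(h_1,k_4), S(h_2,k_4), S(k_3,k_4)) all reduce to 0 modulo the current basis, so we have a Gröbner basis.
Inter-reduce: drop elements whose leading term is divisible by another's, tail-reduce, and make monic.
Reduced Gröbner basis: {p + 14*r - 1, r**2 + 3/14*r}.

Same reduced basis, so the two generating sets span the same ideal.

Yes, the ideals are equal.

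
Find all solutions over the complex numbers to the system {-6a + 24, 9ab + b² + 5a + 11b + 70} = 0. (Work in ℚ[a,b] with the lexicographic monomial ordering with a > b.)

Compute a lex Gröbner basis by Buchberger's algorithm.
f_1 = -6a + 24, LT = a.
f_2 = 9ab + 5a + b² + 11b + 70, LT = ab.

S(f_1,f_2): lcm = ab. S = -5/9a - 1/9b² - 47/9b - 70/9.
  leading term a: subtract (5/54)·f_1 from -5/9a - 1/9b² - 47/9b - 70/9 → -1/9b² - 47/9b - 10
  leading term b²: no divisor's leading term divides it; move -1/9b² to the remainder.
  leading term b: no divisor's leading term divides it; move -47/9b to the remainder.
  leading term 1: no divisor's leading term divides it; move -10 to the remainder.
  remainder -1/9b² - 47/9b - 10 ≠ 0; add h_3 = -1/9b² - 47/9b - 10 to the basis.

The other S-polynomials (S(f_1,h_3), S(f_2,h_3)) all reduce to 0 modulo the current basis, so we have a Gröbner basis.
Inter-reduce: drop elements whose leading term is divisible by another's, tail-reduce, and make monic.
Reduced Gröbner basis: {a - 4, b² + 47b + 90}.

A lex Gröbner basis eliminates variables successively. Here b² + 47b + 90 depends only on b, with roots {-45, -2}; lifting each root through the earlier basis elements recovers the full solutions.
  b = -45: the earlier basis element becomes a - 4 = 0, giving a = 4 — point (4, -45).
  b = -2: the earlier basis element becomes a - 4 = 0, giving a = 4 — point (4, -2).

{(4, -45), (4, -2)}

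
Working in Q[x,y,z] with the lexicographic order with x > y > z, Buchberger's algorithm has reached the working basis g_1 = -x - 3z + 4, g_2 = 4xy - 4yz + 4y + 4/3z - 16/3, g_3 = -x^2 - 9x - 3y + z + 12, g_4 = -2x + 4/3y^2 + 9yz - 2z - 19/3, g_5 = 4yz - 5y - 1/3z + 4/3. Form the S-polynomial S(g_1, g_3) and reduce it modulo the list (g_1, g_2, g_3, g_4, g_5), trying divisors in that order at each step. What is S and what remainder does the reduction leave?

lcm(LM(g_1), LM(g_3)) = x^2.
S = (lcm/LT(g_1))·g_1 − (lcm/LT(g_3))·g_3 = 3xz - 13x - 3y + z + 12.
Reduce S modulo (g_1, g_2, g_3, g_4, g_5) in that order:
  leading term xz: subtract (-3z)·g_1 from 3xz - 13x - 3y + z + 12 → -13x - 3y - 9z^2 + 13z + 12
  leading term x: subtract (13)·g_1 from -13x - 3y - 9z^2 + 13z + 12 → -3y - 9z^2 + 52z - 40
  leading term y: no divisor's leading term divides it; move -3y to the remainder.
  leading term z^2: no divisor's leading term divides it; move -9z^2 to the remainder.
  leading term z: no divisor's leading term divides it; move 52z to the remainder.
  leading term 1: no divisor's leading term divides it; move -40 to the remainder.
The remainder -3y - 9z^2 + 52z - 40 is nonzero, so it would be added as the next basis element.

S(g_1, g_3) = 3xz - 13x - 3y + z + 12; remainder on division = -3y - 9z^2 + 52z - 40.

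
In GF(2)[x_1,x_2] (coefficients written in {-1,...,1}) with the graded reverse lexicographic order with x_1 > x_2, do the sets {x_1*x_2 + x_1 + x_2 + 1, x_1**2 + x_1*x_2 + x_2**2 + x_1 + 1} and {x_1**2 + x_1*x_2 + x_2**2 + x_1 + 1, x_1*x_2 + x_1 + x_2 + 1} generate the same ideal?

Yes, the ideals are equal.

Two ideals are equal iff their reduced Gröbner bases coincide (the reduced basis is unique for a fixed ordering).
Buchberger on the first generating set:
f_1 = x_1*x_2 + x_1 + x_2 + 1, LT = x_1*x_2.
f_2 = x_1**2 + x_1*x_2 + x_2**2 + x_1 + 1, LT = x_1**2.

S(f_1,f_2): lcm = x_1**2*x_2. S = x_1*x_2**2 + x_2**3 + x_1**2 + x_1 + x_2.
  reduce S modulo (f_1, f_2):
  remainder x_2**3 + 1 ≠ 0; add g_3 = x_2**3 + 1 to the basis.

The other S-polynomials (S(f_1,g_3), S(f_2,g_3)) all reduce to 0 modulo the current basis, so we have a Gröbner basis.
Inter-reduce: drop elements whose leading term is divisible by another's, tail-reduce, and make monic.
Reduced Gröbner basis: {x_2**3 + 1, x_1**2 + x_2**2 + x_2, x_1*x_2 + x_1 + x_2 + 1}.

Buchberger on the second generating set:
h_1 = x_1**2 + x_1*x_2 + x_2**2 + x_1 + 1, LT = x_1**2.
h_2 = x_1*x_2 + x_1 + x_2 + 1, LT = x_1*x_2.

S(h_1,h_2): lcm = x_1**2*x_2. S = x_1*x_2**2 + x_2**3 + x_1**2 + x_1 + x_2.
  reduce S modulo (h_1, h_2):
  remainder x_2**3 + 1 ≠ 0; add k_3 = x_2**3 + 1 to the basis.

The other S-polynomials (S(h_1,k_3), S(h_2,k_3)) all reduce to 0 modulo the current basis, so we have a Gröbner basis.
Inter-reduce: drop elements whose leading term is divisible by another's, tail-reduce, and make monic.
Reduced Gröbner basis: {x_2**3 + 1, x_1**2 + x_2**2 + x_2, x_1*x_2 + x_1 + x_2 + 1}.

Same reduced basis, so the two generating sets span the same ideal.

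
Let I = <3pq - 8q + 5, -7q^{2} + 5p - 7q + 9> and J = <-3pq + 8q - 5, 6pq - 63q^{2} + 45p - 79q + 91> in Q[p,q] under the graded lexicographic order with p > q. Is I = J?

Two ideals are equal iff their reduced Gröbner bases coincide (the reduced basis is unique for a fixed ordering).
Buchberger on the first generating set:
f_1 = 3pq - 8q + 5, LT = pq.
f_2 = -7q^{2} + 5p - 7q + 9, LT = q^{2}.

S(f_1,f_2): lcm = pq^{2}. S = \tfrac{5}{7}p^{2} - pq - \tfrac{8}{3}q^{2} + \tfrac{9}{7}p + \tfrac{5}{3}q.
  leading term p^{2}: no divisor's leading term divides it; move \tfrac{5}{7}p^{2} to the remainder.
  leading term pq: subtract (-\tfrac{1}{3})·f_1 from -pq - \tfrac{8}{3}q^{2} + \tfrac{9}{7}p + \tfrac{5}{3}q → -\tfrac{8}{3}q^{2} + \tfrac{9}{7}p - q + \tfrac{5}{3}
  leading term q^{2}: subtract (\tfrac{8}{21})·f_2 from -\tfrac{8}{3}q^{2} + \tfrac{9}{7}p - q + \tfrac{5}{3} → -\tfrac{13}{21}p + \tfrac{5}{3}q - \tfrac{37}{21}
  leading term p: no divisor's leading term divides it; move -\tfrac{13}{21}p to the remainder.
  leading term q: no divisor's leading term divides it; move \tfrac{5}{3}q to the remainder.
  leading term 1: no divisor's leading term divides it; move -\tfrac{37}{21} to the remainder.
  remainder \tfrac{5}{7}p^{2} - \tfrac{13}{21}p + \tfrac{5}{3}q - \tfrac{37}{21} ≠ 0; add g_3 = \tfrac{5}{7}p^{2} - \tfrac{13}{21}p + \tfrac{5}{3}q - \tfrac{37}{21} to the basis.

The other S-polynomials (S(f_1,g_3), S(f_2,g_3)) all reduce to 0 modulo the current basis, so we have a Gröbner basis.
Inter-reduce: drop elements whose leading term is divisible by another's, tail-reduce, and make monic.
Reduced Gröbner basis: {p^{2} - \tfrac{13}{15}p + \tfrac{7}{3}q - \tfrac{37}{15}, pq - \tfrac{8}{3}q + \tfrac{5}{3}, q^{2} - \tfrac{5}{7}p + q - \tfrac{9}{7}}.

Buchberger on the second generating set:
h_1 = -3pq + 8q - 5, LT = pq.
h_2 = 6pq - 63q^{2} + 45p - 79q + 91, LT = pq.

S(h_1,h_2): lcm = pq. S = \tfrac{21}{2}q^{2} - \tfrac{15}{2}p + \tfrac{21}{2}q - \tfrac{27}{2}.
  leading term q^{2}: no divisor's leading term divides it; move \tfrac{21}{2}q^{2} to the remainder.
  leading term p: no divisor's leading term divides it; move -\tfrac{15}{2}p to the remainder.
  leading term q: no divisor's leading term divides it; move \tfrac{21}{2}q to the remainder.
  leading term 1: no divisor's leading term divides it; move -\tfrac{27}{2} to the remainder.
  remainder \tfrac{21}{2}q^{2} - \tfrac{15}{2}p + \tfrac{21}{2}q - \tfrac{27}{2} ≠ 0; add k_3 = \tfrac{21}{2}q^{2} - \tfrac{15}{2}p + \tfrac{21}{2}q - \tfrac{27}{2} to the basis.

S(h_1,k_3): lcm = pq^{2}. S = \tfrac{5}{7}p^{2} - pq - \tfrac{8}{3}q^{2} + \tfrac{9}{7}p + \tfrac{5}{3}q.
  leading term p^{2}: no divisor's leading term divides it; move \tfrac{5}{7}p^{2} to the remainder.
  leading term pq: subtract (\tfrac{1}{3})·h_1 from -pq - \tfrac{8}{3}q^{2} + \tfrac{9}{7}p + \tfrac{5}{3}q → -\tfrac{8}{3}q^{2} + \tfrac{9}{7}p - q + \tfrac{5}{3}
  leading term q^{2}: subtract (-\tfrac{16}{63})·k_3 from -\tfrac{8}{3}q^{2} + \tfrac{9}{7}p - q + \tfrac{5}{3} → -\tfrac{13}{21}p + \tfrac{5}{3}q - \tfrac{37}{21}
  leading term p: no divisor's leading term divides it; move -\tfrac{13}{21}p to the remainder.
  leading term q: no divisor's leading term divides it; move \tfrac{5}{3}q to the remainder.
  leading term 1: no divisor's leading term divides it; move -\tfrac{37}{21} to the remainder.
  remainder \tfrac{5}{7}p^{2} - \tfrac{13}{21}p + \tfrac{5}{3}q - \tfrac{37}{21} ≠ 0; add k_4 = \tfrac{5}{7}p^{2} - \tfrac{13}{21}p + \tfrac{5}{3}q - \tfrac{37}{21} to the basis.

The other S-polynomials (S(h_2,k_3), S(h_1,k_4), S(h_2,k_4), S(k_3,k_4)) all reduce to 0 modulo the current basis, so we have a Gröbner basis.
Inter-reduce: drop elements whose leading term is divisible by another's, tail-reduce, and make monic.
Reduced Gröbner basis: {p^{2} - \tfrac{13}{15}p + \tfrac{7}{3}q - \tfrac{37}{15}, pq - \tfrac{8}{3}q + \tfrac{5}{3}, q^{2} - \tfrac{5}{7}p + q - \tfrac{9}{7}}.

The two bases agree; hence the ideals are identical.
The same test decides containment: I ⊆ J iff every generator of I reduces to 0 modulo a Gröbner basis of J.

Yes, the ideals are equal.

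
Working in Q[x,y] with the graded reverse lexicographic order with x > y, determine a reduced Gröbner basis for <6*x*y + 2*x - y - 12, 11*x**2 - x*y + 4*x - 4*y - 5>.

G = {x**2 + 13/33*x - 25/66*y - 7/11, x*y + 1/3*x - 1/6*y - 2, y**2 - 77/15*x + 53/30*y - 12/5}

f_1 = 6*x*y + 2*x - y - 12, LT = x*y.
f_2 = 11*x**2 - x*y + 4*x - 4*y - 5, LT = x**2.

S(f_1,f_2): lcm = x**2*y. S = 1/11*x*y**2 + 1/3*x**2 - 35/66*x*y + 4/11*y**2 - 2*x + 5/11*y.
  leading term x*y**2: subtract (1/66*y)·f_1 from 1/11*x*y**2 + 1/3*x**2 - 35/66*x*y + 4/11*y**2 - 2*x + 5/11*y → 1/3*x**2 - 37/66*x*y + 25/66*y**2 - 2*x + 7/11*y
  leading term x**2: subtract (1/33)·f_2 from 1/3*x**2 - 37/66*x*y + 25/66*y**2 - 2*x + 7/11*y → -35/66*x*y + 25/66*y**2 - 70/33*x + 25/33*y + 5/33
  leading term x*y: subtract (-35/396)·f_1 from -35/66*x*y + 25/66*y**2 - 70/33*x + 25/33*y + 5/33 → 25/66*y**2 - 35/18*x + 265/396*y - 10/11
  leading term y**2: no divisor's leading term divides it; move 25/66*y**2 to the remainder.
  leading term x: no divisor's leading term divides it; move -35/18*x to the remainder.
  leading term y: no divisor's leading term divides it; move 265/396*y to the remainder.
  leading term 1: no divisor's leading term divides it; move -10/11 to the remainder.
  remainder 25/66*y**2 - 35/18*x + 265/396*y - 10/11 ≠ 0; add g_3 = 25/66*y**2 - 35/18*x + 265/396*y - 10/11 to the basis.

The other S-polynomials (S(f_1,g_3), S(f_2,g_3)) all reduce to 0 modulo the current basis, so we have a Gröbner basis.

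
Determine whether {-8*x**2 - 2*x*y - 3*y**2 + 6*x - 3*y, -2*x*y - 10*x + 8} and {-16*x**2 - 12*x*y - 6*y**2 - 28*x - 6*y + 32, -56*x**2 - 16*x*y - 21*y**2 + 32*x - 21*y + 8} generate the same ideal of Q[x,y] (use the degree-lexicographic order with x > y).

Since reduced Gröbner bases are canonical representatives of ideals under a given ordering, it suffices to compute and compare them.
Buchberger on the first generating set:
f_1 = -8*x**2 - 2*x*y - 3*y**2 + 6*x - 3*y, LT = x**2.
f_2 = -2*x*y - 10*x + 8, LT = x*y.

S(f_1,f_2): lcm = x**2*y. S = 1/4*x*y**2 + 3/8*y**3 - 5*x**2 - 3/4*x*y + 3/8*y**2 + 4*x.
  leading term x*y**2: subtract (-1/8*y)·f_2 from 1/4*x*y**2 + 3/8*y**3 - 5*x**2 - 3/4*x*y + 3/8*y**2 + 4*x → 3/8*y**3 - 5*x**2 - 2*x*y + 3/8*y**2 + 4*x + y
  leading term y**3: no divisor's leading term divides it; move 3/8*y**3 to the remainder.
  leading term x**2: subtract (5/8)·f_1 from -5*x**2 - 2*x*y + 3/8*y**2 + 4*x + y → -3/4*x*y + 9/4*y**2 + 1/4*x + 23/8*y
  leading term x*y: subtract (3/8)·f_2 from -3/4*x*y + 9/4*y**2 + 1/4*x + 23/8*y → 9/4*y**2 + 4*x + 23/8*y - 3
  leading term y**2: no divisor's leading term divides it; move 9/4*y**2 to the remainder.
  leading term x: no divisor's leading term divides it; move 4*x to the remainder.
  leading term y: no divisor's leading term divides it; move 23/8*y to the remainder.
  leading term 1: no divisor's leading term divides it; move -3 to the remainder.
  remainder 3/8*y**3 + 9/4*y**2 + 4*x + 23/8*y - 3 ≠ 0; add g_3 = 3/8*y**3 + 9/4*y**2 + 4*x + 23/8*y - 3 to the basis.

S(f_1,g_3): leading monomials are coprime, so the S-polynomial reduces to 0 (Buchberger's first criterion).
S(f_2,g_3): lcm = x*y**3. S = -x*y**2 - 32/3*x**2 - 23/3*x*y - 4*y**2 + 8*x.
  leading term x*y**2: subtract (1/2*y)·f_2 from -x*y**2 - 32/3*x**2 - 23/3*x*y - 4*y**2 + 8*x → -32/3*x**2 - 8/3*x*y - 4*y**2 + 8*x - 4*y
  leading term x**2: subtract (4/3)·f_1 from -32/3*x**2 - 8/3*x*y - 4*y**2 + 8*x - 4*y → 0
  remainder 0.

Every S-polynomial of the final basis reduces to 0, so we have a Gröbner basis.
Inter-reduce: drop elements whose leading term is divisible by another's, tail-reduce, and make monic.
Reduced Gröbner basis: {y**3 + 6*y**2 + 32/3*x + 23/3*y - 8, x**2 + 3/8*y**2 - 2*x + 3/8*y + 1, x*y + 5*x - 4}.

Buchberger on the second generating set:
h_1 = -16*x**2 - 12*x*y - 6*y**2 - 28*x - 6*y + 32, LT = x**2.
h_2 = -56*x**2 - 16*x*y - 21*y**2 + 32*x - 21*y + 8, LT = x**2.

S(h_1,h_2): lcm = x**2. S = 13/28*x*y + 65/28*x - 13/7.
  leading term x*y: no divisor's leading term divides it; move 13/28*x*y to the remainder.
  leading term x: no divisor's leading term divides it; move 65/28*x to the remainder.
  leading term 1: no divisor's leading term divides it; move -13/7 to the remainder.
  remainder 13/28*x*y + 65/28*x - 13/7 ≠ 0; add k_3 = 13/28*x*y + 65/28*x - 13/7 to the basis.

S(h_1,k_3): lcm = x**2*y. S = 3/4*x*y**2 + 3/8*y**3 - 5*x**2 + 7/4*x*y + 3/8*y**2 + 4*x - 2*y.
  leading term x*y**2: subtract (21/13*y)·k_3 from 3/4*x*y**2 + 3/8*y**3 - 5*x**2 + 7/4*x*y + 3/8*y**2 + 4*x - 2*y → 3/8*y**3 - 5*x**2 - 2*x*y + 3/8*y**2 + 4*x + y
  leading term y**3: no divisor's leading term divides it; move 3/8*y**3 to the remainder.
  leading term x**2: subtract (5/16)·h_1 from -5*x**2 - 2*x*y + 3/8*y**2 + 4*x + y → 7/4*x*y + 9/4*y**2 + 51/4*x + 23/8*y - 10
  leading term x*y: subtract (49/13)·k_3 from 7/4*x*y + 9/4*y**2 + 51/4*x + 23/8*y - 10 → 9/4*y**2 + 4*x + 23/8*y - 3
  leading term y**2: no divisor's leading term divides it; move 9/4*y**2 to the remainder.
  leading term x: no divisor's leading term divides it; move 4*x to the remainder.
  leading term y: no divisor's leading term divides it; move 23/8*y to the remainder.
  leading term 1: no divisor's leading term divides it; move -3 to the remainder.
  remainder 3/8*y**3 + 9/4*y**2 + 4*x + 23/8*y - 3 ≠ 0; add k_4 = 3/8*y**3 + 9/4*y**2 + 4*x + 23/8*y - 3 to the basis.

S(h_2,k_3): lcm = x**2*y. S = 2/7*x*y**2 + 3/8*y**3 - 5*x**2 - 4/7*x*y + 3/8*y**2 + 4*x - 1/7*y.
  leading term x*y**2: subtract (8/13*y)·k_3 from 2/7*x*y**2 + 3/8*y**3 - 5*x**2 - 4/7*x*y + 3/8*y**2 + 4*x - 1/7*y → 3/8*y**3 - 5*x**2 - 2*x*y + 3/8*y**2 + 4*x + y
  leading term y**3: subtract (1)·k_4 from 3/8*y**3 - 5*x**2 - 2*x*y + 3/8*y**2 + 4*x + y → -5*x**2 - 2*x*y - 15/8*y**2 - 15/8*y + 3
  leading term x**2: subtract (5/16)·h_1 from -5*x**2 - 2*x*y - 15/8*y**2 - 15/8*y + 3 → 7/4*x*y + 35/4*x - 7
  leading term x*y: subtract (49/13)·k_3 from 7/4*x*y + 35/4*x - 7 → 0
  remainder 0.

S(h_1,k_4): leading monomials are coprime, so the S-polynomial reduces to 0 (Buchberger's first criterion).
S(h_2,k_4): leading monomials are coprime, so the S-polynomial reduces to 0 (Buchberger's first criterion).
S(k_3,k_4): lcm = x*y**3. S = -x*y**2 - 32/3*x**2 - 23/3*x*y - 4*y**2 + 8*x.
  leading term x*y**2: subtract (-28/13*y)·k_3 from -x*y**2 - 32/3*x**2 - 23/3*x*y - 4*y**2 + 8*x → -32/3*x**2 - 8/3*x*y - 4*y**2 + 8*x - 4*y
  leading term x**2: subtract (2/3)·h_1 from -32/3*x**2 - 8/3*x*y - 4*y**2 + 8*x - 4*y → 16/3*x*y + 80/3*x - 64/3
  leading term x*y: subtract (448/39)·k_3 from 16/3*x*y + 80/3*x - 64/3 → 0
  remainder 0.

Every S-polynomial of the final basis reduces to 0, so we have a Gröbner basis.
Inter-reduce: drop elements whose leading term is divisible by another's, tail-reduce, and make monic.
Reduced Gröbner basis: {y**3 + 6*y**2 + 32/3*x + 23/3*y - 8, x**2 + 3/8*y**2 - 2*x + 3/8*y + 1, x*y + 5*x - 4}.

Same reduced basis, so the two generating sets span the same ideal.

Yes, the ideals are equal.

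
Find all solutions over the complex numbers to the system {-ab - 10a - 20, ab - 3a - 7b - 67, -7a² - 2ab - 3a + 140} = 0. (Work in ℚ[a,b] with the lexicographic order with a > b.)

{(-4, -5)}

Compute a lex Gröbner basis by Buchberger's algorithm.
f_1 = -ab - 10a - 20, LT = ab.
f_2 = ab - 3a - 7b - 67, LT = ab.
f_3 = -7a² - 2ab - 3a + 140, LT = a².

S(f_1,f_2): lcm = ab. S = 13a + 7b + 87.
  reduce S modulo (f_1, f_2, f_3):
  remainder 13a + 7b + 87 ≠ 0; add h_4 = 13a + 7b + 87 to the basis.

S(f_1,f_3): lcm = a²b. S = 10a² - 2/7ab² - 3/7ab + 20a + 20b.
  reduce S modulo (f_1, f_2, f_3, h_4):
  remainder 1360/91b + 6800/91 ≠ 0; add h_5 = 1360/91b + 6800/91 to the basis.

The other S-polynomials (S(f_2,f_3), S(f_1,h_4), S(f_2,h_4), S(f_3,h_4), S(f_1,h_5), S(f_2,h_5), S(f_3,h_5), S(h_4,h_5)) all reduce to 0 modulo the current basis, so we have a Gröbner basis.
Inter-reduce: drop elements whose leading term is divisible by another's, tail-reduce, and make monic.
Reduced Gröbner basis: {a + 4, b + 5}.

The lex basis is triangular: the last element involves only b. Solving b + 5 = 0 gives b ∈ {-5}; substituting each value into the earlier elements determines the remaining variables.
  b = -5: the earlier basis element becomes a + 4 = 0, giving a = -4 — point (-4, -5).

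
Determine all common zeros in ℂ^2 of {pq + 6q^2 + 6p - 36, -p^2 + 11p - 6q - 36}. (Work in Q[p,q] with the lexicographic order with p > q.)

{(3, -2), (6, -1), (7 + sqrt(11)*I, 1/2 - sqrt(11)*I/2), (7 - sqrt(11)*I, 1/2 + sqrt(11)*I/2)}

Compute a lex Gröbner basis by Buchberger's algorithm.
f_1 = pq + 6p + 6q^2 - 36, LT = pq.
f_2 = -p^2 + 11p - 6q - 36, LT = p^2.

S(f_1,f_2): lcm = p^2q. S = 6p^2 + 6pq^2 + 11pq - 36p - 6q^2 - 36q.
  leading term p^2: subtract (-6)·f_2 from 6p^2 + 6pq^2 + 11pq - 36p - 6q^2 - 36q → 6pq^2 + 11pq + 30p - 6q^2 - 72q - 216
  leading term pq^2: subtract (6q)·f_1 from 6pq^2 + 11pq + 30p - 6q^2 - 72q - 216 → -25pq + 30p - 36q^3 - 6q^2 + 144q - 216
  leading term pq: subtract (-25)·f_1 from -25pq + 30p - 36q^3 - 6q^2 + 144q - 216 → 180p - 36q^3 + 144q^2 + 144q - 1116
  leading term p: no divisor's leading term divides it; move 180p to the remainder.
  leading term q^3: no divisor's leading term divides it; move -36q^3 to the remainder.
  leading term q^2: no divisor's leading term divides it; move 144q^2 to the remainder.
  leading term q: no divisor's leading term divides it; move 144q to the remainder.
  leading term 1: no divisor's leading term divides it; move -1116 to the remainder.
  remainder 180p - 36q^3 + 144q^2 + 144q - 1116 ≠ 0; add h_3 = 180p - 36q^3 + 144q^2 + 144q - 1116 to the basis.

S(f_1,h_3): lcm = pq. S = 6p + 1/5q^4 - 4/5q^3 + 26/5q^2 + 31/5q - 36.
  leading term p: subtract (1/30)·h_3 from 6p + 1/5q^4 - 4/5q^3 + 26/5q^2 + 31/5q - 36 → 1/5q^4 + 2/5q^3 + 2/5q^2 + 7/5q + 6/5
  leading term q^4: no divisor's leading term divides it; move 1/5q^4 to the remainder.
  leading term q^3: no divisor's leading term divides it; move 2/5q^3 to the remainder.
  leading term q^2: no divisor's leading term divides it; move 2/5q^2 to the remainder.
  leading term q: no divisor's leading term divides it; move 7/5q to the remainder.
  leading term 1: no divisor's leading term divides it; move 6/5 to the remainder.
  remainder 1/5q^4 + 2/5q^3 + 2/5q^2 + 7/5q + 6/5 ≠ 0; add h_4 = 1/5q^4 + 2/5q^3 + 2/5q^2 + 7/5q + 6/5 to the basis.

The other S-polynomials (S(f_2,h_3), S(f_1,h_4), S(f_2,h_4), S(h_3,h_4)) all reduce to 0 modulo the current basis, so we have a Gröbner basis.
Inter-reduce: drop elements whose leading term is divisible by another's, tail-reduce, and make monic.
Reduced Gröbner basis: {p - 1/5q^3 + 4/5q^2 + 4/5q - 31/5, q^4 + 2q^3 + 2q^2 + 7q + 6}.

Elimination: the polynomial q^4 + 2q^3 + 2q^2 + 7q + 6 lies in the elimination ideal for q, so q ∈ {-2, -1, 1/2 - sqrt(11)*I/2, 1/2 + sqrt(11)*I/2}. For each such q, the remaining basis elements (now univariate) give the rest of the solution.
  q = -2: the earlier basis element becomes p - 3 = 0, giving p = 3 — point (3, -2).
  q = -1: the earlier basis element becomes p - 6 = 0, giving p = 6 — point (6, -1).
  q = 1/2 - sqrt(11)*I/2: the earlier basis element becomes p - 7 - sqrt(11)*I = 0, giving p = 7 + sqrt(11)*I — point (7 + sqrt(11)*I, 1/2 - sqrt(11)*I/2).
  q = 1/2 + sqrt(11)*I/2: the earlier basis element becomes p - 7 + sqrt(11)*I = 0, giving p = 7 - sqrt(11)*I — point (7 - sqrt(11)*I, 1/2 + sqrt(11)*I/2).
Each listed point satisfies every original equation (direct substitution).
Zero-dimensionality of the ideal guarantees finitely many solutions over ℂ.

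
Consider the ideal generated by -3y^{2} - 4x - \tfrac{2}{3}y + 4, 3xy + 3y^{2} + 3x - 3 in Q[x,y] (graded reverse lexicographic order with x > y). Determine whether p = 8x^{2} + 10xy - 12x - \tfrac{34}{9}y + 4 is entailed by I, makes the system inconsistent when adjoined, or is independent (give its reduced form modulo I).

8x^{2} + 10xy - 12x - \tfrac{34}{9}y + 4 lies in I (it reduces to 0).

First compute the reduced Gröbner basis of I by Buchberger's algorithm.
f_1 = -3y^{2} - 4x - \tfrac{2}{3}y + 4, LT = y^{2}.
f_2 = 3xy + 3y^{2} + 3x - 3, LT = xy.

S(f_1,f_2): lcm = xy^{2}. S = -y^{3} + \tfrac{4}{3}x^{2} - \tfrac{7}{9}xy - \tfrac{4}{3}x + y.
  leading term y^{3}: subtract (\tfrac{1}{3}y)·f_1 from -y^{3} + \tfrac{4}{3}x^{2} - \tfrac{7}{9}xy - \tfrac{4}{3}x + y → \tfrac{4}{3}x^{2} + \tfrac{5}{9}xy + \tfrac{2}{9}y^{2} - \tfrac{4}{3}x - \tfrac{1}{3}y
  leading term x^{2}: no divisor's leading term divides it; move \tfrac{4}{3}x^{2} to the remainder.
  leading term xy: subtract (\tfrac{5}{27})·f_2 from \tfrac{5}{9}xy + \tfrac{2}{9}y^{2} - \tfrac{4}{3}x - \tfrac{1}{3}y → -\tfrac{1}{3}y^{2} - \tfrac{17}{9}x - \tfrac{1}{3}y + \tfrac{5}{9}
  leading term y^{2}: subtract (\tfrac{1}{9})·f_1 from -\tfrac{1}{3}y^{2} - \tfrac{17}{9}x - \tfrac{1}{3}y + \tfrac{5}{9} → -\tfrac{13}{9}x - \tfrac{7}{27}y + \tfrac{1}{9}
  leading term x: no divisor's leading term divides it; move -\tfrac{13}{9}x to the remainder.
  leading term y: no divisor's leading term divides it; move -\tfrac{7}{27}y to the remainder.
  leading term 1: no divisor's leading term divides it; move \tfrac{1}{9} to the remainder.
  remainder \tfrac{4}{3}x^{2} - \tfrac{13}{9}x - \tfrac{7}{27}y + \tfrac{1}{9} ≠ 0; add h_3 = \tfrac{4}{3}x^{2} - \tfrac{13}{9}x - \tfrac{7}{27}y + \tfrac{1}{9} to the basis.

S(f_1,h_3): leading monomials are coprime, so the S-polynomial reduces to 0 (Buchberger's first criterion).
S(f_2,h_3): lcm = x^{2}y. S = xy^{2} + x^{2} + \tfrac{13}{12}xy + \tfrac{7}{36}y^{2} - x - \tfrac{1}{12}y.
  leading term xy^{2}: subtract (-\tfrac{1}{3}x)·f_1 from xy^{2} + x^{2} + \tfrac{13}{12}xy + \tfrac{7}{36}y^{2} - x - \tfrac{1}{12}y → -\tfrac{1}{3}x^{2} + \tfrac{31}{36}xy + \tfrac{7}{36}y^{2} + \tfrac{1}{3}x - \tfrac{1}{12}y
  leading term x^{2}: subtract (-\tfrac{1}{4})·h_3 from -\tfrac{1}{3}x^{2} + \tfrac{31}{36}xy + \tfrac{7}{36}y^{2} + \tfrac{1}{3}x - \tfrac{1}{12}y → \tfrac{31}{36}xy + \tfrac{7}{36}y^{2} - \tfrac{1}{36}x - \tfrac{4}{27}y + \tfrac{1}{36}
  leading term xy: subtract (\tfrac{31}{108})·f_2 from \tfrac{31}{36}xy + \tfrac{7}{36}y^{2} - \tfrac{1}{36}x - \tfrac{4}{27}y + \tfrac{1}{36} → -\tfrac{2}{3}y^{2} - \tfrac{8}{9}x - \tfrac{4}{27}y + \tfrac{8}{9}
  leading term y^{2}: subtract (\tfrac{2}{9})·f_1 from -\tfrac{2}{3}y^{2} - \tfrac{8}{9}x - \tfrac{4}{27}y + \tfrac{8}{9} → 0
  remainder 0.

Every S-polynomial of the final basis reduces to 0, so we have a Gröbner basis.
Inter-reduce: drop elements whose leading term is divisible by another's, tail-reduce, and make monic.
Reduced Gröbner basis: {x^{2} - \tfrac{13}{12}x - \tfrac{7}{36}y + \tfrac{1}{12}, xy - \tfrac{1}{3}x - \tfrac{2}{9}y + \tfrac{1}{3}, y^{2} + \tfrac{4}{3}x + \tfrac{2}{9}y - \tfrac{4}{3}}.
Label its elements g_1 = x^{2} - \tfrac{13}{12}x - \tfrac{7}{36}y + \tfrac{1}{12}, g_2 = xy - \tfrac{1}{3}x - \tfrac{2}{9}y + \tfrac{1}{3}, g_3 = y^{2} + \tfrac{4}{3}x + \tfrac{2}{9}y - \tfrac{4}{3}.

Reduce p = 8x^{2} + 10xy - 12x - \tfrac{34}{9}y + 4 modulo G:
  leading term x^{2}: subtract (8)·g_1 from 8x^{2} + 10xy - 12x - \tfrac{34}{9}y + 4 → 10xy - \tfrac{10}{3}x - \tfrac{20}{9}y + \tfrac{10}{3}
  leading term xy: subtract (10)·g_2 from 10xy - \tfrac{10}{3}x - \tfrac{20}{9}y + \tfrac{10}{3} → 0
  normal form = 0.
Since the normal form is 0, p ∈ I.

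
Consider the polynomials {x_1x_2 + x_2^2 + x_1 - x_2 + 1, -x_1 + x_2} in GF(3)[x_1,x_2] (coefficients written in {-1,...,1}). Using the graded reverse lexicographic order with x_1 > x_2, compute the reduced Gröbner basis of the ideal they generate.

f_1 = x_1x_2 + x_2^2 + x_1 - x_2 + 1, LT = x_1x_2.
f_2 = -x_1 + x_2, LT = x_1.

S(f_1,f_2): lcm = x_1x_2. S = -x_2^2 + x_1 - x_2 + 1.
  leading term x_2^2: no divisor's leading term divides it; move -x_2^2 to the remainder.
  leading term x_1: subtract (-1)·f_2 from x_1 - x_2 + 1 → 1
  leading term 1: no divisor's leading term divides it; move 1 to the remainder.
  remainder -x_2^2 + 1 ≠ 0; add g_3 = -x_2^2 + 1 to the basis.

The other S-polynomials (S(f_1,g_3), S(f_2,g_3)) all reduce to 0 modulo the current basis, so we have a Gröbner basis.
Inter-reduce: drop elements whose leading term is divisible by another's, tail-reduce, and make monic.

G = {x_2^2 - 1, x_1 - x_2}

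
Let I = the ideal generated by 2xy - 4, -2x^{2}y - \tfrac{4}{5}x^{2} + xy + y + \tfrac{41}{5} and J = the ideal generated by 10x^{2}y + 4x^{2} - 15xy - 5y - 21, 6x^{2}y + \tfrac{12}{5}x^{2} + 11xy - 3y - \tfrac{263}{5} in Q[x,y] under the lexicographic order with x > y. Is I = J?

Two ideals are equal iff their reduced Gröbner bases coincide (the reduced basis is unique for a fixed ordering).
Buchberger on the first generating set:
f_1 = 2xy - 4, LT = xy.
f_2 = -2x^{2}y - \tfrac{4}{5}x^{2} + xy + y + \tfrac{41}{5}, LT = x^{2}y.

S(f_1,f_2): lcm = x^{2}y. S = -\tfrac{2}{5}x^{2} + \tfrac{1}{2}xy - 2x + \tfrac{1}{2}y + \tfrac{41}{10}.
  leading term x^{2}: no divisor's leading term divides it; move -\tfrac{2}{5}x^{2} to the remainder.
  leading term xy: subtract (\tfrac{1}{4})·f_1 from \tfrac{1}{2}xy - 2x + \tfrac{1}{2}y + \tfrac{41}{10} → -2x + \tfrac{1}{2}y + \tfrac{51}{10}
  leading term x: no divisor's leading term divides it; move -2x to the remainder.
  leading term y: no divisor's leading term divides it; move \tfrac{1}{2}y to the remainder.
  leading term 1: no divisor's leading term divides it; move \tfrac{51}{10} to the remainder.
  remainder -\tfrac{2}{5}x^{2} - 2x + \tfrac{1}{2}y + \tfrac{51}{10} ≠ 0; add g_3 = -\tfrac{2}{5}x^{2} - 2x + \tfrac{1}{2}y + \tfrac{51}{10} to the basis.

S(f_1,g_3): lcm = x^{2}y. S = -5xy - 2x + \tfrac{5}{4}y^{2} + \tfrac{51}{4}y.
  leading term xy: subtract (-\tfrac{5}{2})·f_1 from -5xy - 2x + \tfrac{5}{4}y^{2} + \tfrac{51}{4}y → -2x + \tfrac{5}{4}y^{2} + \tfrac{51}{4}y - 10
  leading term x: no divisor's leading term divides it; move -2x to the remainder.
  leading term y^{2}: no divisor's leading term divides it; move \tfrac{5}{4}y^{2} to the remainder.
  leading term y: no divisor's leading term divides it; move \tfrac{51}{4}y to the remainder.
  leading term 1: no divisor's leading term divides it; move -10 to the remainder.
  remainder -2x + \tfrac{5}{4}y^{2} + \tfrac{51}{4}y - 10 ≠ 0; add g_4 = -2x + \tfrac{5}{4}y^{2} + \tfrac{51}{4}y - 10 to the basis.

S(f_1,g_4): lcm = xy. S = \tfrac{5}{8}y^{3} + \tfrac{51}{8}y^{2} - 5y - 2.
  leading term y^{3}: no divisor's leading term divides it; move \tfrac{5}{8}y^{3} to the remainder.
  leading term y^{2}: no divisor's leading term divides it; move \tfrac{51}{8}y^{2} to the remainder.
  leading term y: no divisor's leading term divides it; move -5y to the remainder.
  leading term 1: no divisor's leading term divides it; move -2 to the remainder.
  remainder \tfrac{5}{8}y^{3} + \tfrac{51}{8}y^{2} - 5y - 2 ≠ 0; add g_5 = \tfrac{5}{8}y^{3} + \tfrac{51}{8}y^{2} - 5y - 2 to the basis.

The other S-polynomials (S(f_2,g_3), S(f_2,g_4), S(g_3,g_4), S(f_1,g_5), S(f_2,g_5), S(g_3,g_5), S(g_4,g_5)) all reduce to 0 modulo the current basis, so we have a Gröbner basis.
Inter-reduce: drop elements whose leading term is divisible by another's, tail-reduce, and make monic.
Reduced Gröbner basis: {x - \tfrac{5}{8}y^{2} - \tfrac{51}{8}y + 5, y^{3} + \tfrac{51}{5}y^{2} - 8y - \tfrac{16}{5}}.

Buchberger on the second generating set:
h_1 = 10x^{2}y + 4x^{2} - 15xy - 5y - 21, LT = x^{2}y.
h_2 = 6x^{2}y + \tfrac{12}{5}x^{2} + 11xy - 3y - \tfrac{263}{5}, LT = x^{2}y.

S(h_1,h_2): lcm = x^{2}y. S = -\tfrac{10}{3}xy + \tfrac{20}{3}.
  leading term xy: no divisor's leading term divides it; move -\tfrac{10}{3}xy to the remainder.
  leading term 1: no divisor's leading term divides it; move \tfrac{20}{3} to the remainder.
  remainder -\tfrac{10}{3}xy + \tfrac{20}{3} ≠ 0; add k_3 = -\tfrac{10}{3}xy + \tfrac{20}{3} to the basis.

S(h_1,k_3): lcm = x^{2}y. S = \tfrac{2}{5}x^{2} - \tfrac{3}{2}xy + 2x - \tfrac{1}{2}y - \tfrac{21}{10}.
  leading term x^{2}: no divisor's leading term divides it; move \tfrac{2}{5}x^{2} to the remainder.
  leading term xy: subtract (\tfrac{9}{20})·k_3 from -\tfrac{3}{2}xy + 2x - \tfrac{1}{2}y - \tfrac{21}{10} → 2x - \tfrac{1}{2}y - \tfrac{51}{10}
  leading term x: no divisor's leading term divides it; move 2x to the remainder.
  leading term y: no divisor's leading term divides it; move -\tfrac{1}{2}y to the remainder.
  leading term 1: no divisor's leading term divides it; move -\tfrac{51}{10} to the remainder.
  remainder \tfrac{2}{5}x^{2} + 2x - \tfrac{1}{2}y - \tfrac{51}{10} ≠ 0; add k_4 = \tfrac{2}{5}x^{2} + 2x - \tfrac{1}{2}y - \tfrac{51}{10} to the basis.

S(h_1,k_4): lcm = x^{2}y. S = \tfrac{2}{5}x^{2} - \tfrac{13}{2}xy + \tfrac{5}{4}y^{2} + \tfrac{49}{4}y - \tfrac{21}{10}.
  leading term x^{2}: subtract (1)·k_4 from \tfrac{2}{5}x^{2} - \tfrac{13}{2}xy + \tfrac{5}{4}y^{2} + \tfrac{49}{4}y - \tfrac{21}{10} → -\tfrac{13}{2}xy - 2x + \tfrac{5}{4}y^{2} + \tfrac{51}{4}y + 3
  leading term xy: subtract (\tfrac{39}{20})·k_3 from -\tfrac{13}{2}xy - 2x + \tfrac{5}{4}y^{2} + \tfrac{51}{4}y + 3 → -2x + \tfrac{5}{4}y^{2} + \tfrac{51}{4}y - 10
  leading term x: no divisor's leading term divides it; move -2x to the remainder.
  leading term y^{2}: no divisor's leading term divides it; move \tfrac{5}{4}y^{2} to the remainder.
  leading term y: no divisor's leading term divides it; move \tfrac{51}{4}y to the remainder.
  leading term 1: no divisor's leading term divides it; move -10 to the remainder.
  remainder -2x + \tfrac{5}{4}y^{2} + \tfrac{51}{4}y - 10 ≠ 0; add k_5 = -2x + \tfrac{5}{4}y^{2} + \tfrac{51}{4}y - 10 to the basis.

S(k_3,k_5): lcm = xy. S = \tfrac{5}{8}y^{3} + \tfrac{51}{8}y^{2} - 5y - 2.
  leading term y^{3}: no divisor's leading term divides it; move \tfrac{5}{8}y^{3} to the remainder.
  leading term y^{2}: no divisor's leading term divides it; move \tfrac{51}{8}y^{2} to the remainder.
  leading term y: no divisor's leading term divides it; move -5y to the remainder.
  leading term 1: no divisor's leading term divides it; move -2 to the remainder.
  remainder \tfrac{5}{8}y^{3} + \tfrac{51}{8}y^{2} - 5y - 2 ≠ 0; add k_6 = \tfrac{5}{8}y^{3} + \tfrac{51}{8}y^{2} - 5y - 2 to the basis.

The other S-polynomials (S(h_2,k_3), S(h_2,k_4), S(k_3,k_4), S(h_1,k_5), S(h_2,k_5), S(k_4,k_5), S(h_1,k_6), S(h_2,k_6), S(k_3,k_6), S(k_4,k_6), S(k_5,k_6)) all reduce to 0 modulo the current basis, so we have a Gröbner basis.
Inter-reduce: drop elements whose leading term is divisible by another's, tail-reduce, and make monic.
Reduced Gröbner basis: {x - \tfrac{5}{8}y^{2} - \tfrac{51}{8}y + 5, y^{3} + \tfrac{51}{5}y^{2} - 8y - \tfrac{16}{5}}.

Same reduced basis, so the two generating sets span the same ideal.
The choice of monomial ordering does not affect the verdict — as long as both bases are computed under the same ordering, their equality decides ideal equality.

Yes, the ideals are equal.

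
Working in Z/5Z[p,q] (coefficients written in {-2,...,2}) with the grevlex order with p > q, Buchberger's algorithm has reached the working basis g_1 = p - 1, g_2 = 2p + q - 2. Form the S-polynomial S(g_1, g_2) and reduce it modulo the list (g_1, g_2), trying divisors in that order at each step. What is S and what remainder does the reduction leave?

lcm(LM(g_1), LM(g_2)) = p.
S = (lcm/LT(g_1))·g_1 − (lcm/LT(g_2))·g_2 = 2q.
Reduce S modulo (g_1, g_2) in that order:
  leading term q: no divisor's leading term divides it; move 2q to the remainder.
The remainder 2q is nonzero, so it would be added as the next basis element.

S(g_1, g_2) = 2q; remainder on division = 2q.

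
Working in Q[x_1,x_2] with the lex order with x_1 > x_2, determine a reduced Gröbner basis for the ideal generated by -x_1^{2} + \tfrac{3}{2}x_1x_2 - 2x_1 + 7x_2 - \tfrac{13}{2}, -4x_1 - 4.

G = {x_1 + 1, x_2 - 1}

The reduced Gröbner basis is the canonical form of the ideal for this ordering.

f_1 = -x_1^{2} + \tfrac{3}{2}x_1x_2 - 2x_1 + 7x_2 - \tfrac{13}{2}, LT = x_1^{2}.
f_2 = -4x_1 - 4, LT = x_1.

S(f_1,f_2): lcm = x_1^{2}. S = -\tfrac{3}{2}x_1x_2 + x_1 - 7x_2 + \tfrac{13}{2}.
  reduce S modulo (f_1, f_2):
  remainder -\tfrac{11}{2}x_2 + \tfrac{11}{2} ≠ 0; add g_3 = -\tfrac{11}{2}x_2 + \tfrac{11}{2} to the basis.

The other S-polynomials (S(f_1,g_3), S(f_2,g_3)) all reduce to 0 modulo the current basis, so we have a Gröbner basis.
Inter-reduce: drop elements whose leading term is divisible by another's, tail-reduce, and make monic.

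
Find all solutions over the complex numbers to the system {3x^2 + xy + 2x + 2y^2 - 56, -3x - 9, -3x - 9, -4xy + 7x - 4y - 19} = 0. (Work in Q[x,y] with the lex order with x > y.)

Compute a lex Gröbner basis by Buchberger's algorithm.
f_1 = 3x^2 + xy + 2x + 2y^2 - 56, LT = x^2.
f_2 = -3x - 9, LT = x.
f_3 = -3x - 9, LT = x.
f_4 = -4xy + 7x - 4y - 19, LT = xy.

S(f_1,f_2): lcm = x^2. S = 1/3xy - 7/3x + 2/3y^2 - 56/3.
  leading term xy: subtract (-1/9y)·f_2 from 1/3xy - 7/3x + 2/3y^2 - 56/3 → -7/3x + 2/3y^2 - y - 56/3
  leading term x: subtract (7/9)·f_2 from -7/3x + 2/3y^2 - y - 56/3 → 2/3y^2 - y - 35/3
  leading term y^2: no divisor's leading term divides it; move 2/3y^2 to the remainder.
  leading term y: no divisor's leading term divides it; move -y to the remainder.
  leading term 1: no divisor's leading term divides it; move -35/3 to the remainder.
  remainder 2/3y^2 - y - 35/3 ≠ 0; add h_5 = 2/3y^2 - y - 35/3 to the basis.

S(f_1,f_4): lcm = x^2y. S = 7/4x^2 + 1/3xy^2 - 1/3xy - 19/4x + 2/3y^3 - 56/3y.
  leading term x^2: subtract (7/12)·f_1 from 7/4x^2 + 1/3xy^2 - 1/3xy - 19/4x + 2/3y^3 - 56/3y → 1/3xy^2 - 11/12xy - 71/12x + 2/3y^3 - 7/6y^2 - 56/3y + 98/3
  leading term xy^2: subtract (-1/9y^2)·f_2 from 1/3xy^2 - 11/12xy - 71/12x + 2/3y^3 - 7/6y^2 - 56/3y + 98/3 → -11/12xy - 71/12x + 2/3y^3 - 13/6y^2 - 56/3y + 98/3
  leading term xy: subtract (11/36y)·f_2 from -11/12xy - 71/12x + 2/3y^3 - 13/6y^2 - 56/3y + 98/3 → -71/12x + 2/3y^3 - 13/6y^2 - 191/12y + 98/3
  leading term x: subtract (71/36)·f_2 from -71/12x + 2/3y^3 - 13/6y^2 - 191/12y + 98/3 → 2/3y^3 - 13/6y^2 - 191/12y + 605/12
  leading term y^3: subtract (y)·h_5 from 2/3y^3 - 13/6y^2 - 191/12y + 605/12 → -7/6y^2 - 17/4y + 605/12
  leading term y^2: subtract (-7/4)·h_5 from -7/6y^2 - 17/4y + 605/12 → -6y + 30
  leading term y: no divisor's leading term divides it; move -6y to the remainder.
  leading term 1: no divisor's leading term divides it; move 30 to the remainder.
  remainder -6y + 30 ≠ 0; add h_6 = -6y + 30 to the basis.

The other S-polynomials (S(f_1,f_3), S(f_2,f_3), S(f_2,f_4), S(f_3,f_4), S(f_1,h_5), S(f_2,h_5), S(f_3,h_5), S(f_4,h_5), S(f_1,h_6), S(f_2,h_6), S(f_3,h_6), S(f_4,h_6), S(h_5,h_6)) all reduce to 0 modulo the current basis, so we have a Gröbner basis.
Inter-reduce: drop elements whose leading term is divisible by another's, tail-reduce, and make monic.
Reduced Gröbner basis: {x + 3, y - 5}.

Since the basis is lex-ordered, y - 5 is univariate in y. Its roots are {5}. Back-substituting each root into the other basis elements fixes the other coordinates.
  y = 5: the earlier basis element becomes x + 3 = 0, giving x = -3 — point (-3, 5).
Check: every point annihilates each of the original generators.

{(-3, 5)}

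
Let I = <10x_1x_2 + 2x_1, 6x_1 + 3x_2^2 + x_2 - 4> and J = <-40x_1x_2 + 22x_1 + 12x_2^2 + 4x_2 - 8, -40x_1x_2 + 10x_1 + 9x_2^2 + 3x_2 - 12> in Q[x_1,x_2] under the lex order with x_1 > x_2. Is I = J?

No, the ideals differ.

Two ideals are equal iff their reduced Gröbner bases coincide (the reduced basis is unique for a fixed ordering).
Buchberger on the first generating set:
f_1 = 10x_1x_2 + 2x_1, LT = x_1x_2.
f_2 = 6x_1 + 3x_2^2 + x_2 - 4, LT = x_1.

S(f_1,f_2): lcm = x_1x_2. S = 1/5x_1 - 1/2x_2^3 - 1/6x_2^2 + 2/3x_2.
  leading term x_1: subtract (1/30)·f_2 from 1/5x_1 - 1/2x_2^3 - 1/6x_2^2 + 2/3x_2 → -1/2x_2^3 - 4/15x_2^2 + 19/30x_2 + 2/15
  leading term x_2^3: no divisor's leading term divides it; move -1/2x_2^3 to the remainder.
  leading term x_2^2: no divisor's leading term divides it; move -4/15x_2^2 to the remainder.
  leading term x_2: no divisor's leading term divides it; move 19/30x_2 to the remainder.
  leading term 1: no divisor's leading term divides it; move 2/15 to the remainder.
  remainder -1/2x_2^3 - 4/15x_2^2 + 19/30x_2 + 2/15 ≠ 0; add g_3 = -1/2x_2^3 - 4/15x_2^2 + 19/30x_2 + 2/15 to the basis.

The other S-polynomials (S(f_1,g_3), S(f_2,g_3)) all reduce to 0 modulo the current basis, so we have a Gröbner basis.
Inter-reduce: drop elements whose leading term is divisible by another's, tail-reduce, and make monic.
Reduced Gröbner basis: {x_1 + 1/2x_2^2 + 1/6x_2 - 2/3, x_2^3 + 8/15x_2^2 - 19/15x_2 - 4/15}.

Buchberger on the second generating set:
h_1 = -40x_1x_2 + 22x_1 + 12x_2^2 + 4x_2 - 8, LT = x_1x_2.
h_2 = -40x_1x_2 + 10x_1 + 9x_2^2 + 3x_2 - 12, LT = x_1x_2.

S(h_1,h_2): lcm = x_1x_2. S = -3/10x_1 - 3/40x_2^2 - 1/40x_2 - 1/10.
  leading term x_1: no divisor's leading term divides it; move -3/10x_1 to the remainder.
  leading term x_2^2: no divisor's leading term divides it; move -3/40x_2^2 to the remainder.
  leading term x_2: no divisor's leading term divides it; move -1/40x_2 to the remainder.
  leading term 1: no divisor's leading term divides it; move -1/10 to the remainder.
  remainder -3/10x_1 - 3/40x_2^2 - 1/40x_2 - 1/10 ≠ 0; add k_3 = -3/10x_1 - 3/40x_2^2 - 1/40x_2 - 1/10 to the basis.

S(h_1,k_3): lcm = x_1x_2. S = -11/20x_1 - 1/4x_2^3 - 23/60x_2^2 - 13/30x_2 + 1/5.
  leading term x_1: subtract (11/6)·k_3 from -11/20x_1 - 1/4x_2^3 - 23/60x_2^2 - 13/30x_2 + 1/5 → -1/4x_2^3 - 59/240x_2^2 - 31/80x_2 + 23/60
  leading term x_2^3: no divisor's leading term divides it; move -1/4x_2^3 to the remainder.
  leading term x_2^2: no divisor's leading term divides it; move -59/240x_2^2 to the remainder.
  leading term x_2: no divisor's leading term divides it; move -31/80x_2 to the remainder.
  leading term 1: no divisor's leading term divides it; move 23/60 to the remainder.
  remainder -1/4x_2^3 - 59/240x_2^2 - 31/80x_2 + 23/60 ≠ 0; add k_4 = -1/4x_2^3 - 59/240x_2^2 - 31/80x_2 + 23/60 to the basis.

The other S-polynomials (S(h_2,k_3), S(h_1,k_4), S(h_2,k_4), S(k_3,k_4)) all reduce to 0 modulo the current basis, so we have a Gröbner basis.
Inter-reduce: drop elements whose leading term is divisible by another's, tail-reduce, and make monic.
Reduced Gröbner basis: {x_1 + 1/4x_2^2 + 1/12x_2 + 1/3, x_2^3 + 59/60x_2^2 + 31/20x_2 - 23/15}.

These differ, so the ideals are not equal.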